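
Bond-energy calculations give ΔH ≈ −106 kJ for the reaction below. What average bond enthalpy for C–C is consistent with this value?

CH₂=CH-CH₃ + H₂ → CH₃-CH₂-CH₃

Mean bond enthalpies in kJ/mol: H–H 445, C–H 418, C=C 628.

Let D be the C–C bond energy.
Σ(broken) = 1×D + 6×418 + 1×628 + 1×445 = 3581 + D
Σ(formed) = 2×D + 8×418 = 3344 + 2D
ΔH = Σ(broken) − Σ(formed) = (3581 + D) − (3344 + 2D) = +237 − D
Setting this equal to −106 kJ gives D = 343 kJ/mol.

D(C–C) ≈ 343 kJ/mol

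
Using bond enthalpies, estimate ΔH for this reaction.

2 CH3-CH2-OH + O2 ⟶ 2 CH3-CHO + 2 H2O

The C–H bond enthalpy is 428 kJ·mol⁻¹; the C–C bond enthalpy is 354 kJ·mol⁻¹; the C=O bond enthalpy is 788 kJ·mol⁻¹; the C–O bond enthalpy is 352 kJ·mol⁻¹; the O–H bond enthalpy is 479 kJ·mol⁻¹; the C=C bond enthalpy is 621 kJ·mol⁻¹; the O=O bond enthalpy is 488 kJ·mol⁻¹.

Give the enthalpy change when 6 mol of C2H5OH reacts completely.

Bonds broken (reactants):
  C–C: 2 × 354 = 708
  C–H: 10 × 428 = 4280
  C–O: 2 × 352 = 704
  O–H: 2 × 479 = 958
  O=O: 1 × 488 = 488
  Σ(broken) = 7138 kJ
Bonds formed (products):
  C–C: 2 × 354 = 708
  C–H: 8 × 428 = 3424
  C=O: 2 × 788 = 1576
  O–H: 4 × 479 = 1916
  Σ(formed) = 7624 kJ
ΔH = Σ(broken) − Σ(formed) = 7138 − 7624 = −486 kJ
For 3× the reaction as written: 3 × (−486) = −1458 kJ

ΔH = −1458 kJ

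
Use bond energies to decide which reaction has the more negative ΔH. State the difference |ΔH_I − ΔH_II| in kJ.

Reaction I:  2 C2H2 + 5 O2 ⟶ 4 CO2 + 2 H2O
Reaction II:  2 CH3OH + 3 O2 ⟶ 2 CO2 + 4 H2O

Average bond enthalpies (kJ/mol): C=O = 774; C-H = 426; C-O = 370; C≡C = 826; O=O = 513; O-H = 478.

Reaction I, by 1054 kJ

Reaction I:
  Bonds broken (reactants):
    C≡C: 2 × 826 = 1652
    C-H: 4 × 426 = 1704
    O=O: 5 × 513 = 2565
    Σ(broken) = 5921 kJ
  Bonds formed (products):
    C=O: 8 × 774 = 6192
    O-H: 4 × 478 = 1912
    Σ(formed) = 8104 kJ
  ΔH_I = 5921 − 8104 = −2183 kJ
Reaction II:
  Bonds broken (reactants):
    C-H: 6 × 426 = 2556
    C-O: 2 × 370 = 740
    O-H: 2 × 478 = 956
    O=O: 3 × 513 = 1539
    Σ(broken) = 5791 kJ
  Bonds formed (products):
    C=O: 4 × 774 = 3096
    O-H: 8 × 478 = 3824
    Σ(formed) = 6920 kJ
  ΔH_II = 5791 − 6920 = −1129 kJ
ΔH_I − ΔH_II = −1054 kJ, so reaction I has the more negative ΔH; |ΔH_I − ΔH_II| = 1054 kJ.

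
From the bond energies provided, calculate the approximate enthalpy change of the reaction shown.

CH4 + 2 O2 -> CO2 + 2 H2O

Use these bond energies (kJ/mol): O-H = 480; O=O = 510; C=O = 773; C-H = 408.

Bonds broken (reactants):
  C-H: 4 × 408 = 1632
  O=O: 2 × 510 = 1020
  Σ(broken) = 2652 kJ
Bonds formed (products):
  C=O: 2 × 773 = 1546
  O-H: 4 × 480 = 1920
  Σ(formed) = 3466 kJ
ΔH = Σ(broken) − Σ(formed) = 2652 − 3466 = −814 kJ

ΔH ≈ −814 kJ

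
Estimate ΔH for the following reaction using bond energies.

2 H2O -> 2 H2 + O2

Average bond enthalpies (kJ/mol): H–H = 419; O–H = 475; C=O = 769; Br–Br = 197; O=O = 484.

Bonds broken (reactants):
  O–H: 4 × 475 = 1900
  Σ(broken) = 1900 kJ
Bonds formed (products):
  H–H: 2 × 419 = 838
  O=O: 1 × 484 = 484
  Σ(formed) = 1322 kJ
ΔH = Σ(broken) − Σ(formed) = 1900 − 1322 = +578 kJ

ΔH ≈ +578 kJ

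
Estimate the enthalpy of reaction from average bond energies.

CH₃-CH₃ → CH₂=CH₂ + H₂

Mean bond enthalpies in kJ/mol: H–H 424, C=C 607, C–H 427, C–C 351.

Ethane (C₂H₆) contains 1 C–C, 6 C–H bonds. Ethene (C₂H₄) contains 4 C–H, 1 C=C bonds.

Bonds broken (reactants):
  C–C: 1 × 351 = 351
  C–H: 6 × 427 = 2562
  Σ(broken) = 2913 kJ
Bonds formed (products):
  C–H: 4 × 427 = 1708
  C=C: 1 × 607 = 607
  H–H: 1 × 424 = 424
  Σ(formed) = 2739 kJ
ΔH = Σ(broken) − Σ(formed) = 2913 − 2739 = +174 kJ

ΔH ≈ +174 kJ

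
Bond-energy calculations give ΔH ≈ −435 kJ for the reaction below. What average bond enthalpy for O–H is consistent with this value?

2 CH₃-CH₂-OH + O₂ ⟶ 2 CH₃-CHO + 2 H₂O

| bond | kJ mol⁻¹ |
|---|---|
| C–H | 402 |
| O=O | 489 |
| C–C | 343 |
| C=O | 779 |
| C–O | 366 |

D(O–H) ≈ 451 kJ/mol

Let D be the O–H bond energy.
Σ(broken) = 2×343 + 10×402 + 2×366 + 2×D + 1×489 = 5927 + 2D
Σ(formed) = 2×343 + 8×402 + 2×779 + 4×D = 5460 + 4D
ΔH = Σ(broken) − Σ(formed) = (5927 + 2D) − (5460 + 4D) = +467 − 2D
Setting this equal to −435 kJ gives 2D = 902, so D = 451 kJ/mol.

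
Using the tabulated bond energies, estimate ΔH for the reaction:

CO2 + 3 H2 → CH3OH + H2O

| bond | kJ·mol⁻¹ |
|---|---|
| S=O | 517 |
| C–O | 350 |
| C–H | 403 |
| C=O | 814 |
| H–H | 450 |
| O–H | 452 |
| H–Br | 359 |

Bonds broken (reactants):
  C=O: 2 × 814 = 1628
  H–H: 3 × 450 = 1350
  Σ(broken) = 2978 kJ
Bonds formed (products):
  C–H: 3 × 403 = 1209
  C–O: 1 × 350 = 350
  O–H: 3 × 452 = 1356
  Σ(formed) = 2915 kJ
ΔH = Σ(broken) − Σ(formed) = 2978 − 2915 = +63 kJ

ΔH ≈ +63 kJ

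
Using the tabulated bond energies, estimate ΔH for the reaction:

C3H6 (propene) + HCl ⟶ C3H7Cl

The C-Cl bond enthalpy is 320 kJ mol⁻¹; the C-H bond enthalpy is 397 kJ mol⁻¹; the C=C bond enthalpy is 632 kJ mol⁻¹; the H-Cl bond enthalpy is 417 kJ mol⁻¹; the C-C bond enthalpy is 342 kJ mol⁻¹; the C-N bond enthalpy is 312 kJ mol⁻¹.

ΔH ≈ −10 kJ

Bonds broken (reactants):
  C-C: 1 × 342 = 342
  C-H: 6 × 397 = 2382
  C=C: 1 × 632 = 632
  H-Cl: 1 × 417 = 417
  Σ(broken) = 3773 kJ
Bonds formed (products):
  C-C: 2 × 342 = 684
  C-Cl: 1 × 320 = 320
  C-H: 7 × 397 = 2779
  Σ(formed) = 3783 kJ
ΔH = Σ(broken) − Σ(formed) = 3773 − 3783 = −10 kJ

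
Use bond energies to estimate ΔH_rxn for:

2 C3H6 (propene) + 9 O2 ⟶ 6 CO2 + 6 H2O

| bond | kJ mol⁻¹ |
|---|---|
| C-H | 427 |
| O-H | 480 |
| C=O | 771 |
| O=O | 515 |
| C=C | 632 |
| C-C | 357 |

ΔH ≈ −3275 kJ

Bonds broken (reactants):
  C-C: 2 × 357 = 714
  C-H: 12 × 427 = 5124
  C=C: 2 × 632 = 1264
  O=O: 9 × 515 = 4635
  Σ(broken) = 11737 kJ
Bonds formed (products):
  C=O: 12 × 771 = 9252
  O-H: 12 × 480 = 5760
  Σ(formed) = 15012 kJ
ΔH = Σ(broken) − Σ(formed) = 11737 − 15012 = −3275 kJ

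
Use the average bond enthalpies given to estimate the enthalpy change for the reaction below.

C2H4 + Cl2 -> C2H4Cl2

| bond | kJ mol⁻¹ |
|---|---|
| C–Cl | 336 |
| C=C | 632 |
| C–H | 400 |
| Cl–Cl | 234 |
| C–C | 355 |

ΔH ≈ −161 kJ

Bonds broken (reactants):
  C–H: 4 × 400 = 1600
  C=C: 1 × 632 = 632
  Cl–Cl: 1 × 234 = 234
  Σ(broken) = 2466 kJ
Bonds formed (products):
  C–C: 1 × 355 = 355
  C–Cl: 2 × 336 = 672
  C–H: 4 × 400 = 1600
  Σ(formed) = 2627 kJ
ΔH = Σ(broken) − Σ(formed) = 2466 − 2627 = −161 kJ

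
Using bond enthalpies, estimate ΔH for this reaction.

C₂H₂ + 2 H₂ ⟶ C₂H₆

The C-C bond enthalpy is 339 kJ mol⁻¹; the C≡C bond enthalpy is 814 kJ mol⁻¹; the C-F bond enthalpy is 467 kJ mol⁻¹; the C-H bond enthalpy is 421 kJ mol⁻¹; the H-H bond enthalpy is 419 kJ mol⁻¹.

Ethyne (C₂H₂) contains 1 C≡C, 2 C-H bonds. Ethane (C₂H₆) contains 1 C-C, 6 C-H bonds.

Bonds broken (reactants):
  C≡C: 1 × 814 = 814
  C-H: 2 × 421 = 842
  H-H: 2 × 419 = 838
  Σ(broken) = 2494 kJ
Bonds formed (products):
  C-C: 1 × 339 = 339
  C-H: 6 × 421 = 2526
  Σ(formed) = 2865 kJ
ΔH = Σ(broken) − Σ(formed) = 2494 − 2865 = −371 kJ

ΔH ≈ −371 kJ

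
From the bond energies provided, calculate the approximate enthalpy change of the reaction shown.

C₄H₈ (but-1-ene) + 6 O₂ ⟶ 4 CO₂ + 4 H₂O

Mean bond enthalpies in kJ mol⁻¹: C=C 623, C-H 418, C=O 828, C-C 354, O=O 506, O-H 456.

ΔH ≈ −2561 kJ

Bonds broken (reactants):
  C-C: 2 × 354 = 708
  C-H: 8 × 418 = 3344
  C=C: 1 × 623 = 623
  O=O: 6 × 506 = 3036
  Σ(broken) = 7711 kJ
Bonds formed (products):
  C=O: 8 × 828 = 6624
  O-H: 8 × 456 = 3648
  Σ(formed) = 10272 kJ
ΔH = Σ(broken) − Σ(formed) = 7711 − 10272 = −2561 kJ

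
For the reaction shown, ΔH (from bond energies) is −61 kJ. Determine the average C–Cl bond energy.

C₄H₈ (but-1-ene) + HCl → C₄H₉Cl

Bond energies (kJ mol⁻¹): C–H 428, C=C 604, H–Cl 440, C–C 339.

Let D be the C–Cl bond energy.
Σ(broken) = 2×339 + 8×428 + 1×604 + 1×440 = 5146
Σ(formed) = 3×339 + 1×D + 9×428 = 4869 + D
ΔH = Σ(broken) − Σ(formed) = (5146) − (4869 + D) = +277 − D
Setting this equal to −61 kJ gives D = 338 kJ/mol.

D(C–Cl) ≈ 338 kJ/mol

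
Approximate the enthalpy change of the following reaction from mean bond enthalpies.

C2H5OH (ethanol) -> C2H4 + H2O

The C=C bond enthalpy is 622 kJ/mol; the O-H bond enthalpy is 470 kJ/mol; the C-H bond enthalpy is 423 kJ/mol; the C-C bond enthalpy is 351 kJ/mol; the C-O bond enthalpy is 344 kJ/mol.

Bonds broken (reactants):
  C-C: 1 × 351 = 351
  C-H: 5 × 423 = 2115
  C-O: 1 × 344 = 344
  O-H: 1 × 470 = 470
  Σ(broken) = 3280 kJ
Bonds formed (products):
  C-H: 4 × 423 = 1692
  C=C: 1 × 622 = 622
  O-H: 2 × 470 = 940
  Σ(formed) = 3254 kJ
ΔH = Σ(broken) − Σ(formed) = 3280 − 3254 = +26 kJ

ΔH ≈ +26 kJ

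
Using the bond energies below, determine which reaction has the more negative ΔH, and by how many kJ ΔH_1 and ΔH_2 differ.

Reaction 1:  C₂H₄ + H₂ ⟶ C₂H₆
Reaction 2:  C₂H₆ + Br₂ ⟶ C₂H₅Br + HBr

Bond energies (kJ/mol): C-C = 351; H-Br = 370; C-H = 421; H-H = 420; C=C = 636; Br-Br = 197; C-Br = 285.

Reaction 1, by 100 kJ

Reaction 1:
  Bonds broken (reactants):
    C-H: 4 × 421 = 1684
    C=C: 1 × 636 = 636
    H-H: 1 × 420 = 420
    Σ(broken) = 2740 kJ
  Bonds formed (products):
    C-C: 1 × 351 = 351
    C-H: 6 × 421 = 2526
    Σ(formed) = 2877 kJ
  ΔH_1 = 2740 − 2877 = −137 kJ
Reaction 2:
  Bonds broken (reactants):
    Br-Br: 1 × 197 = 197
    C-C: 1 × 351 = 351
    C-H: 6 × 421 = 2526
    Σ(broken) = 3074 kJ
  Bonds formed (products):
    C-Br: 1 × 285 = 285
    C-C: 1 × 351 = 351
    C-H: 5 × 421 = 2105
    H-Br: 1 × 370 = 370
    Σ(formed) = 3111 kJ
  ΔH_2 = 3074 − 3111 = −37 kJ
ΔH_1 − ΔH_2 = −100 kJ, so reaction 1 has the more negative ΔH; |ΔH_1 − ΔH_2| = 100 kJ.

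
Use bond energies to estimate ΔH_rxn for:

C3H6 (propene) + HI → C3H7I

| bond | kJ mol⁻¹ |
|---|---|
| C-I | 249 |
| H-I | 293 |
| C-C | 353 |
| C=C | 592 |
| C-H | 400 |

ΔH ≈ −117 kJ

Bonds broken (reactants):
  C-C: 1 × 353 = 353
  C-H: 6 × 400 = 2400
  C=C: 1 × 592 = 592
  H-I: 1 × 293 = 293
  Σ(broken) = 3638 kJ
Bonds formed (products):
  C-C: 2 × 353 = 706
  C-H: 7 × 400 = 2800
  C-I: 1 × 249 = 249
  Σ(formed) = 3755 kJ
ΔH = Σ(broken) − Σ(formed) = 3638 − 3755 = −117 kJ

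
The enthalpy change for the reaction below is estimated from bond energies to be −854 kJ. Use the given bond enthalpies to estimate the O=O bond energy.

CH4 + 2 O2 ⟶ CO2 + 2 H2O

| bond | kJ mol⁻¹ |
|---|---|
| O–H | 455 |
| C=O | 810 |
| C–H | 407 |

Let D be the O=O bond energy.
Σ(broken) = 4×407 + 2×D = 1628 + 2D
Σ(formed) = 2×810 + 4×455 = 3440
ΔH = Σ(broken) − Σ(formed) = (1628 + 2D) − (3440) = −1812 + 2D
Setting this equal to −854 kJ gives 2D = 958, so D = 479 kJ/mol.

D(O=O) ≈ 479 kJ/mol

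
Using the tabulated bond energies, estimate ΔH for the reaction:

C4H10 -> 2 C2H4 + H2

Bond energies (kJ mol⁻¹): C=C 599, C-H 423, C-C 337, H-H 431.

ΔH ≈ +228 kJ

Bonds broken (reactants):
  C-C: 3 × 337 = 1011
  C-H: 10 × 423 = 4230
  Σ(broken) = 5241 kJ
Bonds formed (products):
  C-H: 8 × 423 = 3384
  C=C: 2 × 599 = 1198
  H-H: 1 × 431 = 431
  Σ(formed) = 5013 kJ
ΔH = Σ(broken) − Σ(formed) = 5241 − 5013 = +228 kJ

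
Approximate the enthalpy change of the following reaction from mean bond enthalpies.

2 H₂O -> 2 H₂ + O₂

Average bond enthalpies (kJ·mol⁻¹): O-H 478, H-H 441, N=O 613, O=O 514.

ΔH ≈ +516 kJ

Bonds broken (reactants):
  O-H: 4 × 478 = 1912
  Σ(broken) = 1912 kJ
Bonds formed (products):
  H-H: 2 × 441 = 882
  O=O: 1 × 514 = 514
  Σ(formed) = 1396 kJ
ΔH = Σ(broken) − Σ(formed) = 1912 − 1396 = +516 kJ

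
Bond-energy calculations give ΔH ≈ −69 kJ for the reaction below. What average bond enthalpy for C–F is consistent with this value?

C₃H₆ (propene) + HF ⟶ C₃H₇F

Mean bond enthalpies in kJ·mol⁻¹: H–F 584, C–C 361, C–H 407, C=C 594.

Let D be the C–F bond energy.
Σ(broken) = 1×361 + 6×407 + 1×594 + 1×584 = 3981
Σ(formed) = 2×361 + 1×D + 7×407 = 3571 + D
ΔH = Σ(broken) − Σ(formed) = (3981) − (3571 + D) = +410 − D
Setting this equal to −69 kJ gives D = 479 kJ/mol.

D(C–F) ≈ 479 kJ/mol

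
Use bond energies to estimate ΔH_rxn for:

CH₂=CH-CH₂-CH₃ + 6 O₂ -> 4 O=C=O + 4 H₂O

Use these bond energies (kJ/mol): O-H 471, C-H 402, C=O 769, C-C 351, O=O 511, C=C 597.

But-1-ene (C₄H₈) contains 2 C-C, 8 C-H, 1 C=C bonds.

ΔH ≈ −2339 kJ

Bonds broken (reactants):
  C-C: 2 × 351 = 702
  C-H: 8 × 402 = 3216
  C=C: 1 × 597 = 597
  O=O: 6 × 511 = 3066
  Σ(broken) = 7581 kJ
Bonds formed (products):
  C=O: 8 × 769 = 6152
  O-H: 8 × 471 = 3768
  Σ(formed) = 9920 kJ
ΔH = Σ(broken) − Σ(formed) = 7581 − 9920 = −2339 kJ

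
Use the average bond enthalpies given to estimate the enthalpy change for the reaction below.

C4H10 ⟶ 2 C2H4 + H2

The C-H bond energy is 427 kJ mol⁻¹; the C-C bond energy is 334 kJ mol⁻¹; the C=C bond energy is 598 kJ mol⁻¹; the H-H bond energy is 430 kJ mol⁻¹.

ΔH ≈ +230 kJ

Bonds broken (reactants):
  C-C: 3 × 334 = 1002
  C-H: 10 × 427 = 4270
  Σ(broken) = 5272 kJ
Bonds formed (products):
  C-H: 8 × 427 = 3416
  C=C: 2 × 598 = 1196
  H-H: 1 × 430 = 430
  Σ(formed) = 5042 kJ
ΔH = Σ(broken) − Σ(formed) = 5272 − 5042 = +230 kJ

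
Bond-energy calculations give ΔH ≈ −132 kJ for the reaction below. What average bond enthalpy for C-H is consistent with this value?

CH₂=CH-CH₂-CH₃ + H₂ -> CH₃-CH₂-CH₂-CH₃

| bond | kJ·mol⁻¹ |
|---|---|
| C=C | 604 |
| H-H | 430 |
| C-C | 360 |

D(C-H) ≈ 403 kJ/mol

Let D be the C-H bond energy.
Σ(broken) = 2×360 + 8×D + 1×604 + 1×430 = 1754 + 8D
Σ(formed) = 3×360 + 10×D = 1080 + 10D
ΔH = Σ(broken) − Σ(formed) = (1754 + 8D) − (1080 + 10D) = +674 − 2D
Setting this equal to −132 kJ gives 2D = 806, so D = 403 kJ/mol.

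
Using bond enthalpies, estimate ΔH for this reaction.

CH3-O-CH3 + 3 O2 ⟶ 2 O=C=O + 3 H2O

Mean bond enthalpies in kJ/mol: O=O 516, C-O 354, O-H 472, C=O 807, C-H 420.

Bonds broken (reactants):
  C-H: 6 × 420 = 2520
  C-O: 2 × 354 = 708
  O=O: 3 × 516 = 1548
  Σ(broken) = 4776 kJ
Bonds formed (products):
  C=O: 4 × 807 = 3228
  O-H: 6 × 472 = 2832
  Σ(formed) = 6060 kJ
ΔH = Σ(broken) − Σ(formed) = 4776 − 6060 = −1284 kJ

ΔH ≈ −1284 kJ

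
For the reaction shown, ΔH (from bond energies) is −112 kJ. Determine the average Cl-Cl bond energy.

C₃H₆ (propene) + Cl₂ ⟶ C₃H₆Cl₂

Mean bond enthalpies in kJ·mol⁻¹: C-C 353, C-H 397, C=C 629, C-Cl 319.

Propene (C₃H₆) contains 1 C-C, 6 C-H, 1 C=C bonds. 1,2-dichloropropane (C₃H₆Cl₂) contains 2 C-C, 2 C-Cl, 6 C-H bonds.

Let D be the Cl-Cl bond energy.
Σ(broken) = 1×353 + 6×397 + 1×629 + 1×D = 3364 + D
Σ(formed) = 2×353 + 2×319 + 6×397 = 3726
ΔH = Σ(broken) − Σ(formed) = (3364 + D) − (3726) = −362 + D
Setting this equal to −112 kJ gives D = 250 kJ/mol.

D(Cl-Cl) ≈ 250 kJ/mol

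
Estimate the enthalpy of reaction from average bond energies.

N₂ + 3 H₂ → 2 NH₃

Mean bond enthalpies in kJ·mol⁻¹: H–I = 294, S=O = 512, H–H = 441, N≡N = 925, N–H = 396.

Bonds broken (reactants):
  H–H: 3 × 441 = 1323
  N≡N: 1 × 925 = 925
  Σ(broken) = 2248 kJ
Bonds formed (products):
  N–H: 6 × 396 = 2376
  Σ(formed) = 2376 kJ
ΔH = Σ(broken) − Σ(formed) = 2248 − 2376 = −128 kJ

ΔH ≈ −128 kJ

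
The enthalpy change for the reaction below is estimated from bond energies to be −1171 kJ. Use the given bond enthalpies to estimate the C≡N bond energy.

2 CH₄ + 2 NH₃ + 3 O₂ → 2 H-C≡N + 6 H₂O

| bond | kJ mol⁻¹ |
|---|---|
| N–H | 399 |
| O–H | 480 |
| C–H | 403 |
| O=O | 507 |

Let D be the C≡N bond energy.
Σ(broken) = 8×403 + 6×399 + 3×507 = 7139
Σ(formed) = 2×D + 2×403 + 12×480 = 6566 + 2D
ΔH = Σ(broken) − Σ(formed) = (7139) − (6566 + 2D) = +573 − 2D
Setting this equal to −1171 kJ gives 2D = 1744, so D = 872 kJ/mol.

D(C≡N) ≈ 872 kJ/mol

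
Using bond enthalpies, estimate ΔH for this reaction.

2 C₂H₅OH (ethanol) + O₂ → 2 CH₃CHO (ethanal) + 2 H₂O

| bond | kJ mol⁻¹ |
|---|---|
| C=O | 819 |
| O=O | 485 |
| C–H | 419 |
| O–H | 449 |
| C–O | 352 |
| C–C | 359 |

ΔH ≈ −509 kJ

Bonds broken (reactants):
  C–C: 2 × 359 = 718
  C–H: 10 × 419 = 4190
  C–O: 2 × 352 = 704
  O–H: 2 × 449 = 898
  O=O: 1 × 485 = 485
  Σ(broken) = 6995 kJ
Bonds formed (products):
  C–C: 2 × 359 = 718
  C–H: 8 × 419 = 3352
  C=O: 2 × 819 = 1638
  O–H: 4 × 449 = 1796
  Σ(formed) = 7504 kJ
ΔH = Σ(broken) − Σ(formed) = 6995 − 7504 = −509 kJ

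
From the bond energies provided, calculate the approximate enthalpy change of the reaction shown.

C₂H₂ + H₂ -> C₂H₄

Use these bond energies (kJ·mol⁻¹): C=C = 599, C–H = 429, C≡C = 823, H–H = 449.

ΔH ≈ −185 kJ

Bonds broken (reactants):
  C≡C: 1 × 823 = 823
  C–H: 2 × 429 = 858
  H–H: 1 × 449 = 449
  Σ(broken) = 2130 kJ
Bonds formed (products):
  C–H: 4 × 429 = 1716
  C=C: 1 × 599 = 599
  Σ(formed) = 2315 kJ
ΔH = Σ(broken) − Σ(formed) = 2130 − 2315 = −185 kJ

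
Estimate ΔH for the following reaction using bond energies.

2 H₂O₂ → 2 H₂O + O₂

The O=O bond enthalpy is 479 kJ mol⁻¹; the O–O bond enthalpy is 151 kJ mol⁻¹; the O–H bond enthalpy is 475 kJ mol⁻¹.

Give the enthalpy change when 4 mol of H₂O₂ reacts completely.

ΔH = −354 kJ

Bonds broken (reactants):
  O–H: 4 × 475 = 1900
  O–O: 2 × 151 = 302
  Σ(broken) = 2202 kJ
Bonds formed (products):
  O–H: 4 × 475 = 1900
  O=O: 1 × 479 = 479
  Σ(formed) = 2379 kJ
ΔH = Σ(broken) − Σ(formed) = 2202 − 2379 = −177 kJ
For 2× the reaction as written: 2 × (−177) = −354 kJ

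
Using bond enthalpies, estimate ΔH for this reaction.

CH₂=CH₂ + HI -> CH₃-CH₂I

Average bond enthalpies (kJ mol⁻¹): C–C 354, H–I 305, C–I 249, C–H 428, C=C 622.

Bonds broken (reactants):
  C–H: 4 × 428 = 1712
  C=C: 1 × 622 = 622
  H–I: 1 × 305 = 305
  Σ(broken) = 2639 kJ
Bonds formed (products):
  C–C: 1 × 354 = 354
  C–H: 5 × 428 = 2140
  C–I: 1 × 249 = 249
  Σ(formed) = 2743 kJ
ΔH = Σ(broken) − Σ(formed) = 2639 − 2743 = −104 kJ

ΔH ≈ −104 kJ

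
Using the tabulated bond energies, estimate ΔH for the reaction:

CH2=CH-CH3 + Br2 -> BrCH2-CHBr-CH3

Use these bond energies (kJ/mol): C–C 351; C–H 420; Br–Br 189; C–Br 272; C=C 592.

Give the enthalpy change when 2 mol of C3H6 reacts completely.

ΔH = −228 kJ

Bonds broken (reactants):
  Br–Br: 1 × 189 = 189
  C–C: 1 × 351 = 351
  C–H: 6 × 420 = 2520
  C=C: 1 × 592 = 592
  Σ(broken) = 3652 kJ
Bonds formed (products):
  C–Br: 2 × 272 = 544
  C–C: 2 × 351 = 702
  C–H: 6 × 420 = 2520
  Σ(formed) = 3766 kJ
ΔH = Σ(broken) − Σ(formed) = 3652 − 3766 = −114 kJ
For 2× the reaction as written: 2 × (−114) = −228 kJ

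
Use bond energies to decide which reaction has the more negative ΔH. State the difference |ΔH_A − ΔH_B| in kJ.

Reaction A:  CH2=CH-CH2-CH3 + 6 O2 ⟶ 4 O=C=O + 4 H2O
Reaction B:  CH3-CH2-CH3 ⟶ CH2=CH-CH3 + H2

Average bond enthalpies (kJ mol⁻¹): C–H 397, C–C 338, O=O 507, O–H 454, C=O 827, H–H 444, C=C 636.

Reaction A:
  Bonds broken (reactants):
    C–C: 2 × 338 = 676
    C–H: 8 × 397 = 3176
    C=C: 1 × 636 = 636
    O=O: 6 × 507 = 3042
    Σ(broken) = 7530 kJ
  Bonds formed (products):
    C=O: 8 × 827 = 6616
    O–H: 8 × 454 = 3632
    Σ(formed) = 10248 kJ
  ΔH_A = 7530 − 10248 = −2718 kJ
Reaction B:
  Bonds broken (reactants):
    C–C: 2 × 338 = 676
    C–H: 8 × 397 = 3176
    Σ(broken) = 3852 kJ
  Bonds formed (products):
    C–C: 1 × 338 = 338
    C–H: 6 × 397 = 2382
    C=C: 1 × 636 = 636
    H–H: 1 × 444 = 444
    Σ(formed) = 3800 kJ
  ΔH_B = 3852 − 3800 = +52 kJ
ΔH_A − ΔH_B = −2770 kJ, so reaction A has the more negative ΔH; |ΔH_A − ΔH_B| = 2770 kJ.

Reaction A, by 2770 kJ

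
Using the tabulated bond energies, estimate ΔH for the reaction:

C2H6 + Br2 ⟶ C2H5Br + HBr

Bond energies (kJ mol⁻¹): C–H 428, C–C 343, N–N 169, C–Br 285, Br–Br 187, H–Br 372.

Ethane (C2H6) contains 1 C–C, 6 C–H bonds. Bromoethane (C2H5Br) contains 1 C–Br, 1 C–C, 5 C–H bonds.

Bonds broken (reactants):
  Br–Br: 1 × 187 = 187
  C–C: 1 × 343 = 343
  C–H: 6 × 428 = 2568
  Σ(broken) = 3098 kJ
Bonds formed (products):
  C–Br: 1 × 285 = 285
  C–C: 1 × 343 = 343
  C–H: 5 × 428 = 2140
  H–Br: 1 × 372 = 372
  Σ(formed) = 3140 kJ
ΔH = Σ(broken) − Σ(formed) = 3098 − 3140 = −42 kJ

ΔH ≈ −42 kJ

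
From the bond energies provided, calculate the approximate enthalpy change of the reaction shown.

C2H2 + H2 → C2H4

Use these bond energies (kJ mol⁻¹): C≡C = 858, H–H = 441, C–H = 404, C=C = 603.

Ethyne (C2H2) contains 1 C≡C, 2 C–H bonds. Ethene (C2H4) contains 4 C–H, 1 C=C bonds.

ΔH ≈ −112 kJ

Bonds broken (reactants):
  C≡C: 1 × 858 = 858
  C–H: 2 × 404 = 808
  H–H: 1 × 441 = 441
  Σ(broken) = 2107 kJ
Bonds formed (products):
  C–H: 4 × 404 = 1616
  C=C: 1 × 603 = 603
  Σ(formed) = 2219 kJ
ΔH = Σ(broken) − Σ(formed) = 2107 − 2219 = −112 kJ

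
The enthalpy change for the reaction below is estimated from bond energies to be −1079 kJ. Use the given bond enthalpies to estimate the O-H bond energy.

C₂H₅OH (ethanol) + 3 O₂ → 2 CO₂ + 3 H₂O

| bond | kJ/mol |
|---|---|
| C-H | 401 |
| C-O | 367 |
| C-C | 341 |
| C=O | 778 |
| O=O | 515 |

Let D be the O-H bond energy.
Σ(broken) = 1×341 + 5×401 + 1×367 + 1×D + 3×515 = 4258 + D
Σ(formed) = 4×778 + 6×D = 3112 + 6D
ΔH = Σ(broken) − Σ(formed) = (4258 + D) − (3112 + 6D) = +1146 − 5D
Setting this equal to −1079 kJ gives 5D = 2225, so D = 445 kJ/mol.

D(O-H) ≈ 445 kJ/mol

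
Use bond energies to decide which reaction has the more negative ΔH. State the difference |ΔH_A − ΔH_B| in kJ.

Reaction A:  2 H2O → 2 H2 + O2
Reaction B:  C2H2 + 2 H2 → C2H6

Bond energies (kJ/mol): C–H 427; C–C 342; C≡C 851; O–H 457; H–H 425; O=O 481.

Reaction A:
  Bonds broken (reactants):
    O–H: 4 × 457 = 1828
    Σ(broken) = 1828 kJ
  Bonds formed (products):
    H–H: 2 × 425 = 850
    O=O: 1 × 481 = 481
    Σ(formed) = 1331 kJ
  ΔH_A = 1828 − 1331 = +497 kJ
Reaction B:
  Bonds broken (reactants):
    C≡C: 1 × 851 = 851
    C–H: 2 × 427 = 854
    H–H: 2 × 425 = 850
    Σ(broken) = 2555 kJ
  Bonds formed (products):
    C–C: 1 × 342 = 342
    C–H: 6 × 427 = 2562
    Σ(formed) = 2904 kJ
  ΔH_B = 2555 − 2904 = −349 kJ
ΔH_A − ΔH_B = +846 kJ, so reaction B has the more negative ΔH; |ΔH_A − ΔH_B| = 846 kJ.

Reaction B, by 846 kJ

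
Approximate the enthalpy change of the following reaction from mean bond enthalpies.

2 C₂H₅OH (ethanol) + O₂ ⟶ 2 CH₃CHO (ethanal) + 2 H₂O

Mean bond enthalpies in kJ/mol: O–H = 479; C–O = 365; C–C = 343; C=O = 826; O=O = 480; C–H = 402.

ΔH ≈ −596 kJ

Bonds broken (reactants):
  C–C: 2 × 343 = 686
  C–H: 10 × 402 = 4020
  C–O: 2 × 365 = 730
  O–H: 2 × 479 = 958
  O=O: 1 × 480 = 480
  Σ(broken) = 6874 kJ
Bonds formed (products):
  C–C: 2 × 343 = 686
  C–H: 8 × 402 = 3216
  C=O: 2 × 826 = 1652
  O–H: 4 × 479 = 1916
  Σ(formed) = 7470 kJ
ΔH = Σ(broken) − Σ(formed) = 6874 − 7470 = −596 kJ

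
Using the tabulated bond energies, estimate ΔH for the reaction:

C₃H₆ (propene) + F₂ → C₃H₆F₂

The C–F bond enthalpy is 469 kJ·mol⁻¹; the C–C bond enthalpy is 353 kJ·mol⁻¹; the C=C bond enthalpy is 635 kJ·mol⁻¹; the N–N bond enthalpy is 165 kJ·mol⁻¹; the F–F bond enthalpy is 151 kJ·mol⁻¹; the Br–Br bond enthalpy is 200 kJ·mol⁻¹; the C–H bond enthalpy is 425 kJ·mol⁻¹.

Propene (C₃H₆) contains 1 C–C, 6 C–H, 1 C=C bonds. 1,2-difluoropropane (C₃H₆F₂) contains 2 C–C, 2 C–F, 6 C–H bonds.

Bonds broken (reactants):
  C–C: 1 × 353 = 353
  C–H: 6 × 425 = 2550
  C=C: 1 × 635 = 635
  F–F: 1 × 151 = 151
  Σ(broken) = 3689 kJ
Bonds formed (products):
  C–C: 2 × 353 = 706
  C–F: 2 × 469 = 938
  C–H: 6 × 425 = 2550
  Σ(formed) = 4194 kJ
ΔH = Σ(broken) − Σ(formed) = 3689 − 4194 = −505 kJ

ΔH ≈ −505 kJ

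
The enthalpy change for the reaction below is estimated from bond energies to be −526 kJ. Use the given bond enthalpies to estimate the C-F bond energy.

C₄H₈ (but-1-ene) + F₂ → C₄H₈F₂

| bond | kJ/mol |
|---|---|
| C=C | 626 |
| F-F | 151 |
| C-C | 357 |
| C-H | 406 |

D(C-F) ≈ 473 kJ/mol

Let D be the C-F bond energy.
Σ(broken) = 2×357 + 8×406 + 1×626 + 1×151 = 4739
Σ(formed) = 3×357 + 2×D + 8×406 = 4319 + 2D
ΔH = Σ(broken) − Σ(formed) = (4739) − (4319 + 2D) = +420 − 2D
Setting this equal to −526 kJ gives 2D = 946, so D = 473 kJ/mol.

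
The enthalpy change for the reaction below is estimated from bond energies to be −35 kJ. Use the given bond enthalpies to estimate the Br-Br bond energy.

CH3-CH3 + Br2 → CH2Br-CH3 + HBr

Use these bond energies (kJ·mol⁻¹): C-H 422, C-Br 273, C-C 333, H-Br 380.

Let D be the Br-Br bond energy.
Σ(broken) = 1×D + 1×333 + 6×422 = 2865 + D
Σ(formed) = 1×273 + 1×333 + 5×422 + 1×380 = 3096
ΔH = Σ(broken) − Σ(formed) = (2865 + D) − (3096) = −231 + D
Setting this equal to −35 kJ gives D = 196 kJ/mol.

D(Br-Br) ≈ 196 kJ/mol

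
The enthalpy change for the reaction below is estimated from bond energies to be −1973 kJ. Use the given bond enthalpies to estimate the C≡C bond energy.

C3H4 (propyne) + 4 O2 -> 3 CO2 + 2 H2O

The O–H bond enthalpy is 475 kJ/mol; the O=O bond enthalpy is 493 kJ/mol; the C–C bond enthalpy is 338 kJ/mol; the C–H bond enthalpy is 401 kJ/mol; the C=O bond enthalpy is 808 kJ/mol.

Let D be the C≡C bond energy.
Σ(broken) = 1×D + 1×338 + 4×401 + 4×493 = 3914 + D
Σ(formed) = 6×808 + 4×475 = 6748
ΔH = Σ(broken) − Σ(formed) = (3914 + D) − (6748) = −2834 + D
Setting this equal to −1973 kJ gives D = 861 kJ/mol.

D(C≡C) ≈ 861 kJ/mol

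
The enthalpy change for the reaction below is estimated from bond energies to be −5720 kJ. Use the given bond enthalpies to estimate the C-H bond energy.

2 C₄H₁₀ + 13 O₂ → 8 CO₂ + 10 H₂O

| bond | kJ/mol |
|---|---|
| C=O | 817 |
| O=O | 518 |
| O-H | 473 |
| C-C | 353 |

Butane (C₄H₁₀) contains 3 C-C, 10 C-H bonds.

Let D be the C-H bond energy.
Σ(broken) = 6×353 + 20×D + 13×518 = 8852 + 20D
Σ(formed) = 16×817 + 20×473 = 22532
ΔH = Σ(broken) − Σ(formed) = (8852 + 20D) − (22532) = −13680 + 20D
Setting this equal to −5720 kJ gives 20D = 7960, so D = 398 kJ/mol.

D(C-H) ≈ 398 kJ/mol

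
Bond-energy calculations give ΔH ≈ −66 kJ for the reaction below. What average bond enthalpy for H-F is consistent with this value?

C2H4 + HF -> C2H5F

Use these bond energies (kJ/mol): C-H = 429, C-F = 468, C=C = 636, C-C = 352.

Let D be the H-F bond energy.
Σ(broken) = 4×429 + 1×636 + 1×D = 2352 + D
Σ(formed) = 1×352 + 1×468 + 5×429 = 2965
ΔH = Σ(broken) − Σ(formed) = (2352 + D) − (2965) = −613 + D
Setting this equal to −66 kJ gives D = 547 kJ/mol.

D(H-F) ≈ 547 kJ/mol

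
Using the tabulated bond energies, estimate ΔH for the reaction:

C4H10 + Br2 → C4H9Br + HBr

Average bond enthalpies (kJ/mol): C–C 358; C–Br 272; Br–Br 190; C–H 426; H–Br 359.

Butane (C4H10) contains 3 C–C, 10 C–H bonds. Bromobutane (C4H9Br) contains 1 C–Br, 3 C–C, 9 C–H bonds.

ΔH ≈ −15 kJ

Bonds broken (reactants):
  Br–Br: 1 × 190 = 190
  C–C: 3 × 358 = 1074
  C–H: 10 × 426 = 4260
  Σ(broken) = 5524 kJ
Bonds formed (products):
  C–Br: 1 × 272 = 272
  C–C: 3 × 358 = 1074
  C–H: 9 × 426 = 3834
  H–Br: 1 × 359 = 359
  Σ(formed) = 5539 kJ
ΔH = Σ(broken) − Σ(formed) = 5524 − 5539 = −15 kJ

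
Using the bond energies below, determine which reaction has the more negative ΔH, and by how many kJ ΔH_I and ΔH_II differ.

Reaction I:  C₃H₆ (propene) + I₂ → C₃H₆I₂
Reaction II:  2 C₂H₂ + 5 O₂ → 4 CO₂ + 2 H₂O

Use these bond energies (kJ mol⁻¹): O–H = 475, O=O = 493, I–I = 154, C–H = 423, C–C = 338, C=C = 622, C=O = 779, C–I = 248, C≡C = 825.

Reaction II, by 2267 kJ

Reaction I:
  Bonds broken (reactants):
    C–C: 1 × 338 = 338
    C–H: 6 × 423 = 2538
    C=C: 1 × 622 = 622
    I–I: 1 × 154 = 154
    Σ(broken) = 3652 kJ
  Bonds formed (products):
    C–C: 2 × 338 = 676
    C–H: 6 × 423 = 2538
    C–I: 2 × 248 = 496
    Σ(formed) = 3710 kJ
  ΔH_I = 3652 − 3710 = −58 kJ
Reaction II:
  Bonds broken (reactants):
    C≡C: 2 × 825 = 1650
    C–H: 4 × 423 = 1692
    O=O: 5 × 493 = 2465
    Σ(broken) = 5807 kJ
  Bonds formed (products):
    C=O: 8 × 779 = 6232
    O–H: 4 × 475 = 1900
    Σ(formed) = 8132 kJ
  ΔH_II = 5807 − 8132 = −2325 kJ
ΔH_I − ΔH_II = +2267 kJ, so reaction II has the more negative ΔH; |ΔH_I − ΔH_II| = 2267 kJ.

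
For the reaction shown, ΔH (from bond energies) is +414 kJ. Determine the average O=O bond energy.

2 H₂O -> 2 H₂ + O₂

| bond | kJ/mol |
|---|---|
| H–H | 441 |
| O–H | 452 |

Let D be the O=O bond energy.
Σ(broken) = 4×452 = 1808
Σ(formed) = 2×441 + 1×D = 882 + D
ΔH = Σ(broken) − Σ(formed) = (1808) − (882 + D) = +926 − D
Setting this equal to +414 kJ gives D = 512 kJ/mol.

D(O=O) ≈ 512 kJ/mol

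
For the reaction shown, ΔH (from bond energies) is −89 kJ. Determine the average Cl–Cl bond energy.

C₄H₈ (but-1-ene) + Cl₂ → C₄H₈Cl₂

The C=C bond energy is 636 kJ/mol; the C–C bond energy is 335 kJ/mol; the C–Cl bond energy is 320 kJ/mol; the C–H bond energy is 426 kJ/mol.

Let D be the Cl–Cl bond energy.
Σ(broken) = 2×335 + 8×426 + 1×636 + 1×D = 4714 + D
Σ(formed) = 3×335 + 2×320 + 8×426 = 5053
ΔH = Σ(broken) − Σ(formed) = (4714 + D) − (5053) = −339 + D
Setting this equal to −89 kJ gives D = 250 kJ/mol.

D(Cl–Cl) ≈ 250 kJ/mol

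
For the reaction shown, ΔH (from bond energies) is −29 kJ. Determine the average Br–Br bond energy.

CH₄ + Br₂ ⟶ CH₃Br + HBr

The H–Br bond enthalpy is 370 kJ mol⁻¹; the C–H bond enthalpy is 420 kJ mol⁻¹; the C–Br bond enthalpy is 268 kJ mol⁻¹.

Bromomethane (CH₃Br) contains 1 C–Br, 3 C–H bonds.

Let D be the Br–Br bond energy.
Σ(broken) = 1×D + 4×420 = 1680 + D
Σ(formed) = 1×268 + 3×420 + 1×370 = 1898
ΔH = Σ(broken) − Σ(formed) = (1680 + D) − (1898) = −218 + D
Setting this equal to −29 kJ gives D = 189 kJ/mol.

D(Br–Br) ≈ 189 kJ/mol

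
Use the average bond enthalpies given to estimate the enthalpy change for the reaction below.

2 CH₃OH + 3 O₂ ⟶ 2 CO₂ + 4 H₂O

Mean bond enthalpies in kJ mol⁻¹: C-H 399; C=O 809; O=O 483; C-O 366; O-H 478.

ΔH ≈ −1529 kJ

Bonds broken (reactants):
  C-H: 6 × 399 = 2394
  C-O: 2 × 366 = 732
  O-H: 2 × 478 = 956
  O=O: 3 × 483 = 1449
  Σ(broken) = 5531 kJ
Bonds formed (products):
  C=O: 4 × 809 = 3236
  O-H: 8 × 478 = 3824
  Σ(formed) = 7060 kJ
ΔH = Σ(broken) − Σ(formed) = 5531 − 7060 = −1529 kJ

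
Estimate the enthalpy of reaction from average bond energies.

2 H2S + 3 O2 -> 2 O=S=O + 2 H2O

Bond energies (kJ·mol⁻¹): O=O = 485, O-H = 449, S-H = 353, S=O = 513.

Bonds broken (reactants):
  O=O: 3 × 485 = 1455
  S-H: 4 × 353 = 1412
  Σ(broken) = 2867 kJ
Bonds formed (products):
  O-H: 4 × 449 = 1796
  S=O: 4 × 513 = 2052
  Σ(formed) = 3848 kJ
ΔH = Σ(broken) − Σ(formed) = 2867 − 3848 = −981 kJ

ΔH ≈ −981 kJ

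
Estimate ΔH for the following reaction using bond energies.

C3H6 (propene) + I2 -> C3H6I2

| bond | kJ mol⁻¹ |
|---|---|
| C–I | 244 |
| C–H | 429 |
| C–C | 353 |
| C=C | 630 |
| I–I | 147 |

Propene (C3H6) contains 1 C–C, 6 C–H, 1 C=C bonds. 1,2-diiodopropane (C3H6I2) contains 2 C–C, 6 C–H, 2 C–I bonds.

ΔH ≈ −64 kJ

Bonds broken (reactants):
  C–C: 1 × 353 = 353
  C–H: 6 × 429 = 2574
  C=C: 1 × 630 = 630
  I–I: 1 × 147 = 147
  Σ(broken) = 3704 kJ
Bonds formed (products):
  C–C: 2 × 353 = 706
  C–H: 6 × 429 = 2574
  C–I: 2 × 244 = 488
  Σ(formed) = 3768 kJ
ΔH = Σ(broken) − Σ(formed) = 3704 − 3768 = −64 kJ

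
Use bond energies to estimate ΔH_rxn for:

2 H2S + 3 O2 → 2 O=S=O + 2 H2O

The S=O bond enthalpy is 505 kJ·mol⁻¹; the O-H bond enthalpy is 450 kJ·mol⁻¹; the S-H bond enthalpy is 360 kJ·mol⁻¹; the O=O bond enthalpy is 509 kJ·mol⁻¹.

ΔH ≈ −853 kJ

Bonds broken (reactants):
  O=O: 3 × 509 = 1527
  S-H: 4 × 360 = 1440
  Σ(broken) = 2967 kJ
Bonds formed (products):
  O-H: 4 × 450 = 1800
  S=O: 4 × 505 = 2020
  Σ(formed) = 3820 kJ
ΔH = Σ(broken) − Σ(formed) = 2967 − 3820 = −853 kJ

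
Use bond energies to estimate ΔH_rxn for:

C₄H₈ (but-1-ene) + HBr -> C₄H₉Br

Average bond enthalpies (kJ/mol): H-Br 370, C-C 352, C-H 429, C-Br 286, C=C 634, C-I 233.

Bonds broken (reactants):
  C-C: 2 × 352 = 704
  C-H: 8 × 429 = 3432
  C=C: 1 × 634 = 634
  H-Br: 1 × 370 = 370
  Σ(broken) = 5140 kJ
Bonds formed (products):
  C-Br: 1 × 286 = 286
  C-C: 3 × 352 = 1056
  C-H: 9 × 429 = 3861
  Σ(formed) = 5203 kJ
ΔH = Σ(broken) − Σ(formed) = 5140 − 5203 = −63 kJ

ΔH ≈ −63 kJ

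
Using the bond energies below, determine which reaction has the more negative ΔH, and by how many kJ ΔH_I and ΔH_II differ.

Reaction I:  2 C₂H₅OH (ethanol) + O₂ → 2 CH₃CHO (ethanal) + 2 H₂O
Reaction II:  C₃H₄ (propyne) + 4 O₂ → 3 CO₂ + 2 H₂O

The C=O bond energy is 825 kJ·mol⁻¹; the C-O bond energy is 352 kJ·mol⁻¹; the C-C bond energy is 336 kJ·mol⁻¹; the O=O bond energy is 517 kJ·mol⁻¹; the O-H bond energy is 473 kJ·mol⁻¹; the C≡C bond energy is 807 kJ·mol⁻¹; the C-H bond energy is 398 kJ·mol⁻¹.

Reaction II, by 1460 kJ

Reaction I:
  Bonds broken (reactants):
    C-C: 2 × 336 = 672
    C-H: 10 × 398 = 3980
    C-O: 2 × 352 = 704
    O-H: 2 × 473 = 946
    O=O: 1 × 517 = 517
    Σ(broken) = 6819 kJ
  Bonds formed (products):
    C-C: 2 × 336 = 672
    C-H: 8 × 398 = 3184
    C=O: 2 × 825 = 1650
    O-H: 4 × 473 = 1892
    Σ(formed) = 7398 kJ
  ΔH_I = 6819 − 7398 = −579 kJ
Reaction II:
  Bonds broken (reactants):
    C≡C: 1 × 807 = 807
    C-C: 1 × 336 = 336
    C-H: 4 × 398 = 1592
    O=O: 4 × 517 = 2068
    Σ(broken) = 4803 kJ
  Bonds formed (products):
    C=O: 6 × 825 = 4950
    O-H: 4 × 473 = 1892
    Σ(formed) = 6842 kJ
  ΔH_II = 4803 − 6842 = −2039 kJ
ΔH_I − ΔH_II = +1460 kJ, so reaction II has the more negative ΔH; |ΔH_I − ΔH_II| = 1460 kJ.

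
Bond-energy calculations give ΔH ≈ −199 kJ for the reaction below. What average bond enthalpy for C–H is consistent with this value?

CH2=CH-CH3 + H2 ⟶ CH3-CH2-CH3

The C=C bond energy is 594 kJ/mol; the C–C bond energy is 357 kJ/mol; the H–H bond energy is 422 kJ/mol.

Let D be the C–H bond energy.
Σ(broken) = 1×357 + 6×D + 1×594 + 1×422 = 1373 + 6D
Σ(formed) = 2×357 + 8×D = 714 + 8D
ΔH = Σ(broken) − Σ(formed) = (1373 + 6D) − (714 + 8D) = +659 − 2D
Setting this equal to −199 kJ gives 2D = 858, so D = 429 kJ/mol.

D(C–H) ≈ 429 kJ/mol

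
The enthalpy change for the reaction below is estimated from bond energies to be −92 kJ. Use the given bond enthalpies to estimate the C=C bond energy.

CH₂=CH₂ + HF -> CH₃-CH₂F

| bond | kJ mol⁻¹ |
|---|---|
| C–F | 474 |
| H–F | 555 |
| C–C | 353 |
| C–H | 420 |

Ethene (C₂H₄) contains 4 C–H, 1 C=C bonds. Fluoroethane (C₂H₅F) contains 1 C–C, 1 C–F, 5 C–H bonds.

D(C=C) ≈ 600 kJ/mol

Let D be the C=C bond energy.
Σ(broken) = 4×420 + 1×D + 1×555 = 2235 + D
Σ(formed) = 1×353 + 1×474 + 5×420 = 2927
ΔH = Σ(broken) − Σ(formed) = (2235 + D) − (2927) = −692 + D
Setting this equal to −92 kJ gives D = 600 kJ/mol.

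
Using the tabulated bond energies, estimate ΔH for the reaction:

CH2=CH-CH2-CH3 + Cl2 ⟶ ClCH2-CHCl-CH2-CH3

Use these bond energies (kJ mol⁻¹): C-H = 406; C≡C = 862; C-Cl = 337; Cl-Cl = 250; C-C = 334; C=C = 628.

Bonds broken (reactants):
  C-C: 2 × 334 = 668
  C-H: 8 × 406 = 3248
  C=C: 1 × 628 = 628
  Cl-Cl: 1 × 250 = 250
  Σ(broken) = 4794 kJ
Bonds formed (products):
  C-C: 3 × 334 = 1002
  C-Cl: 2 × 337 = 674
  C-H: 8 × 406 = 3248
  Σ(formed) = 4924 kJ
ΔH = Σ(broken) − Σ(formed) = 4794 − 4924 = −130 kJ

ΔH ≈ −130 kJ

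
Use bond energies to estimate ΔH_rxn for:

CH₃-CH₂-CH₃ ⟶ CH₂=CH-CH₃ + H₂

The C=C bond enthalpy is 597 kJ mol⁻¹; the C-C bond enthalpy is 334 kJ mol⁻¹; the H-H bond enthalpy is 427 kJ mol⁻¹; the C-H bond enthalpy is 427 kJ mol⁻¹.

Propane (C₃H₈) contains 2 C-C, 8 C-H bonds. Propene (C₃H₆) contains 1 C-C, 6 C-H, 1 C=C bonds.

ΔH ≈ +164 kJ

Bonds broken (reactants):
  C-C: 2 × 334 = 668
  C-H: 8 × 427 = 3416
  Σ(broken) = 4084 kJ
Bonds formed (products):
  C-C: 1 × 334 = 334
  C-H: 6 × 427 = 2562
  C=C: 1 × 597 = 597
  H-H: 1 × 427 = 427
  Σ(formed) = 3920 kJ
ΔH = Σ(broken) − Σ(formed) = 4084 − 3920 = +164 kJ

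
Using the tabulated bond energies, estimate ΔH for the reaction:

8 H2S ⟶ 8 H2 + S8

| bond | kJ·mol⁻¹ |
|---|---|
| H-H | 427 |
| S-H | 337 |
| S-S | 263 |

ΔH ≈ −128 kJ

Bonds broken (reactants):
  S-H: 16 × 337 = 5392
  Σ(broken) = 5392 kJ
Bonds formed (products):
  H-H: 8 × 427 = 3416
  S-S: 8 × 263 = 2104
  Σ(formed) = 5520 kJ
ΔH = Σ(broken) − Σ(formed) = 5392 − 5520 = −128 kJ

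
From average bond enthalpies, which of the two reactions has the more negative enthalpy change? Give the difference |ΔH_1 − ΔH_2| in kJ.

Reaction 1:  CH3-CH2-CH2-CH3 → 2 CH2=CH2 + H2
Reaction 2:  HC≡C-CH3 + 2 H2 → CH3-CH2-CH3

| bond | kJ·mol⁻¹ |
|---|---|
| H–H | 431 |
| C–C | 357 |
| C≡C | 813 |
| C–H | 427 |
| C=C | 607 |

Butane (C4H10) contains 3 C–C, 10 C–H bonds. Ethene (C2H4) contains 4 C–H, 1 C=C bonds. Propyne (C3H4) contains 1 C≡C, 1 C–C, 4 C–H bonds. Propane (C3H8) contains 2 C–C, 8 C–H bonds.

Reaction 2, by 670 kJ

Reaction 1:
  Bonds broken (reactants):
    C–C: 3 × 357 = 1071
    C–H: 10 × 427 = 4270
    Σ(broken) = 5341 kJ
  Bonds formed (products):
    C–H: 8 × 427 = 3416
    C=C: 2 × 607 = 1214
    H–H: 1 × 431 = 431
    Σ(formed) = 5061 kJ
  ΔH_1 = 5341 − 5061 = +280 kJ
Reaction 2:
  Bonds broken (reactants):
    C≡C: 1 × 813 = 813
    C–C: 1 × 357 = 357
    C–H: 4 × 427 = 1708
    H–H: 2 × 431 = 862
    Σ(broken) = 3740 kJ
  Bonds formed (products):
    C–C: 2 × 357 = 714
    C–H: 8 × 427 = 3416
    Σ(formed) = 4130 kJ
  ΔH_2 = 3740 − 4130 = −390 kJ
ΔH_1 − ΔH_2 = +670 kJ, so reaction 2 has the more negative ΔH; |ΔH_1 − ΔH_2| = 670 kJ.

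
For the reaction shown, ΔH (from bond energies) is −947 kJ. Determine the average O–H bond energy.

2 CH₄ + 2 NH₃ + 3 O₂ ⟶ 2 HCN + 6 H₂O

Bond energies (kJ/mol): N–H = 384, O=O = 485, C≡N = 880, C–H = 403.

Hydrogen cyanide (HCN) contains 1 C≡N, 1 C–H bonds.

Let D be the O–H bond energy.
Σ(broken) = 8×403 + 6×384 + 3×485 = 6983
Σ(formed) = 2×880 + 2×403 + 12×D = 2566 + 12D
ΔH = Σ(broken) − Σ(formed) = (6983) − (2566 + 12D) = +4417 − 12D
Setting this equal to −947 kJ gives 12D = 5364, so D = 447 kJ/mol.

D(O–H) ≈ 447 kJ/mol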